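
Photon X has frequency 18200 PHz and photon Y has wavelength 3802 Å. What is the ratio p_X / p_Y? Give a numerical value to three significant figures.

2.31·10^4

p_X = 4.023·10^-23 kg·m/s (from frequency = 18200 PHz, via p = hf/c).
p_Y = 1.743·10^-27 kg·m/s (from wavelength = 3802 Å, via p = h/λ).
Ratio = 4.023·10^-23 / 1.743·10^-27 = 2.31·10^4.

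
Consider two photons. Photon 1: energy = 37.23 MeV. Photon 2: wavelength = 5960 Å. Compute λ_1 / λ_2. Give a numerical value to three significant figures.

λ_1 = 3.330e-14 m (from energy = 37.23 MeV, via λ = hc/E).
λ_2 = 5.960e-7 m (from wavelength = 5960 Å, via λ given directly).
Ratio = 3.330e-14 / 5.960e-7 = 5.59e-8.

5.59e-8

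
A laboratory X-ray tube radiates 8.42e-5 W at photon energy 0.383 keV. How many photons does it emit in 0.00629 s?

Total energy: E_total = P·t = 8.42e-5 × 0.00629 = 5.296e-7 J.
Per-photon energy: E = 6.136e-17 J.
N = E_total / E_photon = 8.63e9.

8.63e9 photons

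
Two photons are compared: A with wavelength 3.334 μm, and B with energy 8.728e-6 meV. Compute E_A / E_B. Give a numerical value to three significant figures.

E_A = 5.958e-20 J (from wavelength = 3.334 μm, via E = hc/λ).
E_B = 1.398e-27 J (from energy = 8.728e-6 meV, via E given directly).
Ratio = 5.958e-20 / 1.398e-27 = 4.26e7.

4.26e7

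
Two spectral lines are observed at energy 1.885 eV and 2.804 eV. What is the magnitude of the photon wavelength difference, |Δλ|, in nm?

Using λ = hc/E: λ₁ = 6.5774 × 10^-7 m, λ₂ = 4.4217 × 10^-7 m.
|Δλ| = |6.5774 × 10^-7 − 4.4217 × 10^-7| = 2.16 × 10^-7 m = 216 nm.

216 nm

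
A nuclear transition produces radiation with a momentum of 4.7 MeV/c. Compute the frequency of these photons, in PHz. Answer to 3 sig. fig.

1.14e6 PHz

In SI units: p = 4.7 MeV/c = 2.5118e-21 kg·m/s.
The photon relation is f = pc/h, giving f = 1.136e21 Hz.
Converting to PHz: f = 1.136e6 PHz ≈ 1.14e6 PHz.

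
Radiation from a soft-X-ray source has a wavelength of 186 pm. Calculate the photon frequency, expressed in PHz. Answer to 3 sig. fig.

First convert: λ = 186 pm = 1.86e-10 m.
For a photon f = c/λ, so f = 1.612e18 Hz.
Converting to PHz: f = 1612 PHz ≈ 1610 PHz.

1610 PHz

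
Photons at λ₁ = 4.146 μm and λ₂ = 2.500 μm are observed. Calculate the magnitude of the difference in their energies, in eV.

Using E = hc/λ: E₁ = 4.7912 × 10^-20 J, E₂ = 7.9458 × 10^-20 J.
|ΔE| = |4.7912 × 10^-20 − 7.9458 × 10^-20| = 3.15 × 10^-20 J = 0.197 eV.

0.197 eV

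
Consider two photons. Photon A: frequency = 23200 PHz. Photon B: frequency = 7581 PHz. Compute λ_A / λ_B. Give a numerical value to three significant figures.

0.327

λ_A = 1.292·10^-11 m (from frequency = 23200 PHz, via λ = c/f).
λ_B = 3.955·10^-11 m (from frequency = 7581 PHz, via λ = c/f).
Ratio = 1.292·10^-11 / 3.955·10^-11 = 0.327.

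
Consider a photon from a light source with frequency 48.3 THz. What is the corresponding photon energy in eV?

Use h = 6.62607015e-34 J·s, 1 eV = 1.602176634e-19 J.
In SI units: f = 48.3 THz = 4.83e13 Hz.
For a photon E = hf, so E = 3.200e-20 J.
Converting to eV: E = 0.1998 eV ≈ 0.200 eV.

0.200 eV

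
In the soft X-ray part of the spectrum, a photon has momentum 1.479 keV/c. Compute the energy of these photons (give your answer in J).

Use c = 2.99792458 × 10^8 m/s, 1 eV = 1.602176634 × 10^-19 J.
Convert to SI: p = 1.479 keV/c = 7.9042 × 10^-25 kg·m/s.
For a photon E = pc, so E = 2.370 × 10^-16 J.
So E ≈ 2.37 × 10^-16 J.

2.37 × 10^-16 J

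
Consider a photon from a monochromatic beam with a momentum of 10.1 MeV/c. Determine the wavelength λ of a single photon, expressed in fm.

Use h = 6.62607015e-34 J·s, c = 2.99792458e8 m/s, 1 eV = 1.602176634e-19 J.
In SI units: p = 10.1 MeV/c = 5.3977e-21 kg·m/s.
Apply λ = h/p: λ = 1.228e-13 m.
Converting to fm: λ = 122.8 fm ≈ 123 fm.

123 fm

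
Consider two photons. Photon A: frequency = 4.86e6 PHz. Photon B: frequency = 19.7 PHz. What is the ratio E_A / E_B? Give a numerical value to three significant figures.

E_A = 3.220e-12 J (from frequency = 4.86e6 PHz, via E = hf).
E_B = 1.305e-17 J (from frequency = 19.7 PHz, via E = hf).
Ratio = 3.220e-12 / 1.305e-17 = 2.47e5.

2.47e5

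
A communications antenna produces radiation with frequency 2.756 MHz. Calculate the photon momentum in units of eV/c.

1.14e-8 eV/c

Convert to SI: f = 2.756 MHz = 2.756e6 Hz.
For a photon p = hf/c, so p = 6.091e-36 kg·m/s.
Converting to eV/c: p = 1.140e-8 eV/c ≈ 1.14e-8 eV/c.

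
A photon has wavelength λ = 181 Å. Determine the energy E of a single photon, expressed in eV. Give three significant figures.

68.5 eV

Take h = 6.62607015·10^-34 J·s, c = 2.99792458·10^8 m/s, 1 eV = 1.602176634·10^-19 J.
First convert: λ = 181 Å = 1.81·10^-8 m.
For a photon E = hc/λ, so E = 1.097·10^-17 J.
Converting to eV: E = 68.50 eV ≈ 68.5 eV.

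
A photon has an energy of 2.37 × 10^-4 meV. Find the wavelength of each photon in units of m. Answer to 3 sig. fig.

5.23 m

Use h = 6.62607015 × 10^-34 J·s, c = 2.99792458 × 10^8 m/s, 1 eV = 1.602176634 × 10^-19 J.
First convert: E = 2.37 × 10^-4 meV = 3.7972 × 10^-26 J.
The photon relation is λ = hc/E, giving λ = 5.231 m.
So λ ≈ 5.23 m.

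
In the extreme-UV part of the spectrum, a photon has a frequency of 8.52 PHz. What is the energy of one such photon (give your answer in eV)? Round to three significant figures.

(h = 6.62607015 × 10^-34 J·s, 1 eV = 1.602176634 × 10^-19 J.)
First convert: f = 8.52 PHz = 8.52 × 10^15 Hz.
Apply E = hf: E = 5.645 × 10^-18 J.
Converting to eV: E = 35.24 eV ≈ 35.2 eV.

35.2 eV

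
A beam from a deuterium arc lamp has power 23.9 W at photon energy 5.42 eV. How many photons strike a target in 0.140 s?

3.85e18 photons

Total energy: E_total = P·t = 23.9 × 0.140 = 3.346 J.
Per-photon energy: E = 8.684e-19 J.
N = E_total / E_photon = 3.85e18.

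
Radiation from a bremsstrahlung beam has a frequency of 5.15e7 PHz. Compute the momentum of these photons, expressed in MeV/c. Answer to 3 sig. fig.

Convert to SI: f = 5.15e7 PHz = 5.15e22 Hz.
For a photon p = hf/c, so p = 1.138e-19 kg·m/s.
Converting to MeV/c: p = 213.0 MeV/c ≈ 213 MeV/c.

213 MeV/c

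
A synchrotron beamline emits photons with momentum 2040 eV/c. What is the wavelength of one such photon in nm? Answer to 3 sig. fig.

0.608 nm

Convert to SI: p = 2040 eV/c = 1.0902 × 10^-24 kg·m/s.
The photon relation is λ = h/p, giving λ = 6.078 × 10^-10 m.
Converting to nm: λ = 0.6078 nm ≈ 0.608 nm.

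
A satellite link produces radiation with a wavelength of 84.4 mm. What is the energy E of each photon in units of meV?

0.0147 meV

Convert to SI: λ = 84.4 mm = 0.0844 m.
For a photon E = hc/λ, so E = 2.354e-24 J.
Converting to meV: E = 0.01469 meV ≈ 0.0147 meV.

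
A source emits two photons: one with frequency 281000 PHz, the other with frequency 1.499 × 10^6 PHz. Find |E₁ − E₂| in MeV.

Using E = hf: E₁ = 1.8619 × 10^-13 J, E₂ = 9.9325 × 10^-13 J.
|ΔE| = |1.8619 × 10^-13 − 9.9325 × 10^-13| = 8.07 × 10^-13 J = 5.04 MeV.

5.04 MeV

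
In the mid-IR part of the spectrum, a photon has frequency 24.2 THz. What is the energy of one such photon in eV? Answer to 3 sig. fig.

0.100 eV

Convert to SI: f = 24.2 THz = 2.42 × 10^13 Hz.
The photon relation is E = hf, giving E = 1.604 × 10^-20 J.
Converting to eV: E = 0.1001 eV ≈ 0.100 eV.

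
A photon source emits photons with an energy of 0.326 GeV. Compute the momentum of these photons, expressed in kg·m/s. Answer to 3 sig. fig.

Convert to SI: E = 0.326 GeV = 5.2231e-11 J.
For a photon p = E/c, so p = 1.742e-19 kg·m/s.
So p ≈ 1.74e-19 kg·m/s.

1.74e-19 kg·m/s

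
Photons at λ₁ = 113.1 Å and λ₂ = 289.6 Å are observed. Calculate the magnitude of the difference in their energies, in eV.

66.8 eV

Using E = hc/λ: E₁ = 1.7564e-17 J, E₂ = 6.8593e-18 J.
|ΔE| = |1.7564e-17 − 6.8593e-18| = 1.07e-17 J = 66.8 eV.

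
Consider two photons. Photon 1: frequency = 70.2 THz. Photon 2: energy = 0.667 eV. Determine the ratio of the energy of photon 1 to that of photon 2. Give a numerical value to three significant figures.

E_1 = 4.652·10^-20 J (from frequency = 70.2 THz, via E = hf).
E_2 = 1.069·10^-19 J (from energy = 0.667 eV, via E given directly).
Ratio = 4.652·10^-20 / 1.069·10^-19 = 0.435.

0.435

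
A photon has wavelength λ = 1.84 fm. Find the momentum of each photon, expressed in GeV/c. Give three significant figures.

Use h = 6.62607015e-34 J·s, c = 2.99792458e8 m/s, 1 eV = 1.602176634e-19 J.
First convert: λ = 1.84 fm = 1.84e-15 m.
For a photon p = h/λ, so p = 3.601e-19 kg·m/s.
Converting to GeV/c: p = 0.6738 GeV/c ≈ 0.674 GeV/c.

0.674 GeV/c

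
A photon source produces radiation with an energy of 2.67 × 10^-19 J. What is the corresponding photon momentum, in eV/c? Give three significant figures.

Take c = 2.99792458 × 10^8 m/s, 1 eV = 1.602176634 × 10^-19 J.
The photon relation is p = E/c, giving p = 8.906 × 10^-28 kg·m/s.
Converting to eV/c: p = 1.666 eV/c ≈ 1.67 eV/c.

1.67 eV/c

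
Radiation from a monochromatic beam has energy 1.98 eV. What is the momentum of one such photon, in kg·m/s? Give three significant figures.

(c = 2.99792458e8 m/s, 1 eV = 1.602176634e-19 J.)
In SI units: E = 1.98 eV = 3.1723e-19 J.
The photon relation is p = E/c, giving p = 1.058e-27 kg·m/s.
So p ≈ 1.06e-27 kg·m/s.

1.06e-27 kg·m/s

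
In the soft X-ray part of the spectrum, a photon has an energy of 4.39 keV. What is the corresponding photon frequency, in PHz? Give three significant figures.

1060 PHz

Use h = 6.62607015 × 10^-34 J·s, 1 eV = 1.602176634 × 10^-19 J.
Convert to SI: E = 4.39 keV = 7.0336 × 10^-16 J.
Since f = E/h for a photon, f = 1.061 × 10^18 Hz.
Converting to PHz: f = 1061 PHz ≈ 1060 PHz.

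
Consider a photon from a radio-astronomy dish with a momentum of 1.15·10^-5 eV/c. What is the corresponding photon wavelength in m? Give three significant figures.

Take h = 6.62607015·10^-34 J·s, c = 2.99792458·10^8 m/s, 1 eV = 1.602176634·10^-19 J.
First convert: p = 1.15·10^-5 eV/c = 6.1459·10^-33 kg·m/s.
Since λ = h/p for a photon, λ = 0.1078 m.
So λ ≈ 0.108 m.

0.108 m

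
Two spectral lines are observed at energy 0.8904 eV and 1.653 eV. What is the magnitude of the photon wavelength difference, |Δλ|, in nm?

Using λ = hc/E: λ₁ = 1.3925 × 10^-6 m, λ₂ = 7.5006 × 10^-7 m.
|Δλ| = |1.3925 × 10^-6 − 7.5006 × 10^-7| = 6.42 × 10^-7 m = 642 nm.

642 nm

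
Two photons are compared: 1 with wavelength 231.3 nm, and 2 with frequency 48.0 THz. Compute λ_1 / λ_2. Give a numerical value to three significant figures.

0.0370

λ_1 = 2.313e-7 m (from wavelength = 231.3 nm, via λ given directly).
λ_2 = 6.246e-6 m (from frequency = 48.0 THz, via λ = c/f).
Ratio = 2.313e-7 / 6.246e-6 = 0.0370.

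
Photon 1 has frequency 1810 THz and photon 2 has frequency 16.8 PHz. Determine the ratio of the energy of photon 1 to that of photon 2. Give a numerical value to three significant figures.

E_1 = 1.199 × 10^-18 J (from frequency = 1810 THz, via E = hf).
E_2 = 1.113 × 10^-17 J (from frequency = 16.8 PHz, via E = hf).
Ratio = 1.199 × 10^-18 / 1.113 × 10^-17 = 0.108.

0.108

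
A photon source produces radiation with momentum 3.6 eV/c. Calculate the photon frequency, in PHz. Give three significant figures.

0.870 PHz

In SI units: p = 3.6 eV/c = 1.9239e-27 kg·m/s.
For a photon f = pc/h, so f = 8.705e14 Hz.
Converting to PHz: f = 0.8705 PHz ≈ 0.870 PHz.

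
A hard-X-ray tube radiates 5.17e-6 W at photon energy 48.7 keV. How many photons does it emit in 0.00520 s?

Total energy: E_total = P·t = 5.17e-6 × 0.00520 = 2.688e-8 J.
Per-photon energy: E = 7.803e-15 J.
N = E_total / E_photon = 3.45e6.

3.45e6 photons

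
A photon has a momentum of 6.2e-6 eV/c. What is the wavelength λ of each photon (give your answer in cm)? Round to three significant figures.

20.0 cm

Take h = 6.62607015e-34 J·s, c = 2.99792458e8 m/s, 1 eV = 1.602176634e-19 J.
First convert: p = 6.2e-6 eV/c = 3.3135e-33 kg·m/s.
Since λ = h/p for a photon, λ = 0.2000 m.
Converting to cm: λ = 20.00 cm ≈ 20.0 cm.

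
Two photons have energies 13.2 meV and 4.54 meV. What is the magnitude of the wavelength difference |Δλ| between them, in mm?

Using λ = hc/E: λ₁ = 9.393 × 10^-5 m, λ₂ = 2.731 × 10^-4 m.
|Δλ| = |9.393 × 10^-5 − 2.731 × 10^-4| = 1.79 × 10^-4 m = 0.179 mm.

0.179 mm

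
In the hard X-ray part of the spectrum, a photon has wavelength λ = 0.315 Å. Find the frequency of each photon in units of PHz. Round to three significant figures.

Use c = 2.99792458 × 10^8 m/s.
Convert to SI: λ = 0.315 Å = 3.15 × 10^-11 m.
Since f = c/λ for a photon, f = 9.517 × 10^18 Hz.
Converting to PHz: f = 9517 PHz ≈ 9520 PHz.

9520 PHz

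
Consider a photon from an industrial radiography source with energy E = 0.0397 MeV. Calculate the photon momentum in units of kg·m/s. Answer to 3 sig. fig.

2.12e-23 kg·m/s

Convert to SI: E = 0.0397 MeV = 6.3606e-15 J.
Since p = E/c for a photon, p = 2.122e-23 kg·m/s.
So p ≈ 2.12e-23 kg·m/s.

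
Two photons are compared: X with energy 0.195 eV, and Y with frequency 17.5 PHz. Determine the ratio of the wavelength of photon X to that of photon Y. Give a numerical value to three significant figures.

λ_X = 6.358e-6 m (from energy = 0.195 eV, via λ = hc/E).
λ_Y = 1.713e-8 m (from frequency = 17.5 PHz, via λ = c/f).
Ratio = 6.358e-6 / 1.713e-8 = 371.

371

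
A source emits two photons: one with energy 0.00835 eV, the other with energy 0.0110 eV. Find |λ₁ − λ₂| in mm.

0.0358 mm

Using λ = hc/E: λ₁ = 1.485e-4 m, λ₂ = 1.127e-4 m.
|Δλ| = |1.485e-4 − 1.127e-4| = 3.58e-5 m = 0.0358 mm.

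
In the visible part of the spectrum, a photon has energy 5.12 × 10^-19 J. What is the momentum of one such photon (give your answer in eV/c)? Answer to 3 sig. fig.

3.20 eV/c

(c = 2.99792458 × 10^8 m/s, 1 eV = 1.602176634 × 10^-19 J.)
Apply p = E/c: p = 1.708 × 10^-27 kg·m/s.
Converting to eV/c: p = 3.196 eV/c ≈ 3.20 eV/c.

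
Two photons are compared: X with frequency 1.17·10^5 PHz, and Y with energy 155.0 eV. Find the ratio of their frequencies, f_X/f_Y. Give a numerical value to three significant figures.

3120

f_X = 1.170·10^20 Hz (from frequency = 1.17·10^5 PHz, via f given directly).
f_Y = 3.748·10^16 Hz (from energy = 155.0 eV, via f = E/h).
Ratio = 1.170·10^20 / 3.748·10^16 = 3120.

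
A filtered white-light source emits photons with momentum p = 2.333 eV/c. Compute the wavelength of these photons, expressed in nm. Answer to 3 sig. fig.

531 nm

Use h = 6.62607015e-34 J·s, c = 2.99792458e8 m/s, 1 eV = 1.602176634e-19 J.
First convert: p = 2.333 eV/c = 1.2468e-27 kg·m/s.
Apply λ = h/p: λ = 5.314e-7 m.
Converting to nm: λ = 531.4 nm ≈ 531 nm.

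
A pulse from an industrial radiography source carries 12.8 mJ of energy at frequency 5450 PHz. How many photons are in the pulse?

3.54e12 photons

Per-photon energy: E = 3.611e-15 J (from frequency = 5450 PHz).
N = E_total / E_photon = 0.0128 J / 3.611e-15 J = 3.54e12.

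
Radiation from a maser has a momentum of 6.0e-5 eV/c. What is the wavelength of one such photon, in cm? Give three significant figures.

2.07 cm

(h = 6.62607015e-34 J·s, c = 2.99792458e8 m/s, 1 eV = 1.602176634e-19 J.)
In SI units: p = 6.0e-5 eV/c = 3.2066e-32 kg·m/s.
The photon relation is λ = h/p, giving λ = 0.02066 m.
Converting to cm: λ = 2.066 cm ≈ 2.07 cm.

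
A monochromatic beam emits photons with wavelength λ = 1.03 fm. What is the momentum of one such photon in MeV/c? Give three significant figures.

Convert to SI: λ = 1.03 fm = 1.03·10^-15 m.
For a photon p = h/λ, so p = 6.433·10^-19 kg·m/s.
Converting to MeV/c: p = 1204 MeV/c ≈ 1200 MeV/c.

1200 MeV/c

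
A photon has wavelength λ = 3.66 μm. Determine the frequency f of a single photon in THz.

81.9 THz

In SI units: λ = 3.66 μm = 3.66e-6 m.
For a photon f = c/λ, so f = 8.191e13 Hz.
Converting to THz: f = 81.91 THz ≈ 81.9 THz.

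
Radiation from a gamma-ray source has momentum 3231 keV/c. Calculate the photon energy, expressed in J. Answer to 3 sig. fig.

5.18 × 10^-13 J

In SI units: p = 3231 keV/c = 1.7267 × 10^-21 kg·m/s.
Apply E = pc: E = 5.177 × 10^-13 J.
So E ≈ 5.18 × 10^-13 J.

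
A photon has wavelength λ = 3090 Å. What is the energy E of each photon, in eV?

4.01 eV

Take h = 6.62607015·10^-34 J·s, c = 2.99792458·10^8 m/s, 1 eV = 1.602176634·10^-19 J.
In SI units: λ = 3090 Å = 3.09·10^-7 m.
For a photon E = hc/λ, so E = 6.429·10^-19 J.
Converting to eV: E = 4.012 eV ≈ 4.01 eV.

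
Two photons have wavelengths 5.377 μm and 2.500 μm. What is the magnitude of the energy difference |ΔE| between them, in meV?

265 meV

Using E = hc/λ: E₁ = 3.6943 × 10^-20 J, E₂ = 7.9458 × 10^-20 J.
|ΔE| = |3.6943 × 10^-20 − 7.9458 × 10^-20| = 4.25 × 10^-20 J = 265 meV.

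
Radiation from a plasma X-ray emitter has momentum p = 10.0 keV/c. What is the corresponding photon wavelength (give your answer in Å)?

First convert: p = 10.0 keV/c = 5.3443 × 10^-24 kg·m/s.
For a photon λ = h/p, so λ = 1.240 × 10^-10 m.
Converting to Å: λ = 1.240 Å ≈ 1.24 Å.

1.24 Å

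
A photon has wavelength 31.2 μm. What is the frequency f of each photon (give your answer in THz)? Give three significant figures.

First convert: λ = 31.2 μm = 3.12e-5 m.
For a photon f = c/λ, so f = 9.609e12 Hz.
Converting to THz: f = 9.609 THz ≈ 9.61 THz.

9.61 THz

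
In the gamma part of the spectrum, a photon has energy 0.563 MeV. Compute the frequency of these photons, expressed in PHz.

1.36 × 10^5 PHz

Convert to SI: E = 0.563 MeV = 9.0203 × 10^-14 J.
Apply f = E/h: f = 1.361 × 10^20 Hz.
Converting to PHz: f = 136100 PHz ≈ 1.36 × 10^5 PHz.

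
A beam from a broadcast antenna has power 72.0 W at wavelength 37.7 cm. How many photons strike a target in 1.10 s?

Total energy: E_total = P·t = 72.0 × 1.10 = 79.20 J.
Per-photon energy: E = 5.269 × 10^-25 J.
N = E_total / E_photon = 1.50 × 10^26.

1.50 × 10^26 photons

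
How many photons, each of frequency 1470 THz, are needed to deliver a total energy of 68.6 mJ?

Per-photon energy: E = 9.740·10^-19 J (from frequency = 1470 THz).
N = E_total / E_photon = 0.0686 J / 9.740·10^-19 J = 7.04·10^16.

7.04·10^16 photons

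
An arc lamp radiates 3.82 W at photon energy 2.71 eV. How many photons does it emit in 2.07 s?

Total energy: E_total = P·t = 3.82 × 2.07 = 7.907 J.
Per-photon energy: E = 4.342e-19 J.
N = E_total / E_photon = 1.82e19.

1.82e19 photons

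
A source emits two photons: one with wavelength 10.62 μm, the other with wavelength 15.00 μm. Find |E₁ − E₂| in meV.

34.1 meV

Using E = hc/λ: E₁ = 1.8705e-20 J, E₂ = 1.3243e-20 J.
|ΔE| = |1.8705e-20 − 1.3243e-20| = 5.46e-21 J = 34.1 meV.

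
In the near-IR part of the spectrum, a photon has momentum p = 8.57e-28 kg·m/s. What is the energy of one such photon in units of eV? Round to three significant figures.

Apply E = pc: E = 2.569e-19 J.
Converting to eV: E = 1.604 eV ≈ 1.60 eV.

1.60 eV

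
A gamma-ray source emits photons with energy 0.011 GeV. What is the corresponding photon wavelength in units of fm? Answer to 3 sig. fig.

113 fm

Take h = 6.62607015e-34 J·s, c = 2.99792458e8 m/s, 1 eV = 1.602176634e-19 J.
Convert to SI: E = 0.011 GeV = 1.7624e-12 J.
For a photon λ = hc/E, so λ = 1.127e-13 m.
Converting to fm: λ = 112.7 fm ≈ 113 fm.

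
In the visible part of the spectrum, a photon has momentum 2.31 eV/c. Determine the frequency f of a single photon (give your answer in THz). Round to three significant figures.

559 THz

Use h = 6.62607015 × 10^-34 J·s, c = 2.99792458 × 10^8 m/s, 1 eV = 1.602176634 × 10^-19 J.
Convert to SI: p = 2.31 eV/c = 1.2345 × 10^-27 kg·m/s.
For a photon f = pc/h, so f = 5.586 × 10^14 Hz.
Converting to THz: f = 558.6 THz ≈ 559 THz.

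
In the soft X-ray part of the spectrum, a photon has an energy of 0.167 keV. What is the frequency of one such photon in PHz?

40.4 PHz

In SI units: E = 0.167 keV = 2.6756e-17 J.
For a photon f = E/h, so f = 4.038e16 Hz.
Converting to PHz: f = 40.38 PHz ≈ 40.4 PHz.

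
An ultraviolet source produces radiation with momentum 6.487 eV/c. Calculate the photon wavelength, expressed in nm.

Take h = 6.62607015·10^-34 J·s, c = 2.99792458·10^8 m/s, 1 eV = 1.602176634·10^-19 J.
In SI units: p = 6.487 eV/c = 3.4668·10^-27 kg·m/s.
The photon relation is λ = h/p, giving λ = 1.911·10^-7 m.
Converting to nm: λ = 191.1 nm ≈ 191 nm.

191 nm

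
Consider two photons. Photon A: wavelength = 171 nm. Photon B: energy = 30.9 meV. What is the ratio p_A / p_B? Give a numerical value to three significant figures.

p_A = 3.875 × 10^-27 kg·m/s (from wavelength = 171 nm, via p = h/λ).
p_B = 1.651 × 10^-29 kg·m/s (from energy = 30.9 meV, via p = E/c).
Ratio = 3.875 × 10^-27 / 1.651 × 10^-29 = 235.

235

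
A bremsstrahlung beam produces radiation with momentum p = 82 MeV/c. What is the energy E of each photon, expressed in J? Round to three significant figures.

1.31 × 10^-11 J

Convert to SI: p = 82 MeV/c = 4.3823 × 10^-20 kg·m/s.
For a photon E = pc, so E = 1.314 × 10^-11 J.
So E ≈ 1.31 × 10^-11 J.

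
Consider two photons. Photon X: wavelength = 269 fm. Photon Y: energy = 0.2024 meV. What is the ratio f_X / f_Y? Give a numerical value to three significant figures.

2.28 × 10^10

f_X = 1.114 × 10^21 Hz (from wavelength = 269 fm, via f = c/λ).
f_Y = 4.894 × 10^10 Hz (from energy = 0.2024 meV, via f = E/h).
Ratio = 1.114 × 10^21 / 4.894 × 10^10 = 2.28 × 10^10.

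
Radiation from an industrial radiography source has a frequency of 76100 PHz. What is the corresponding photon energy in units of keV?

Use h = 6.62607015e-34 J·s, 1 eV = 1.602176634e-19 J.
In SI units: f = 76100 PHz = 7.61e19 Hz.
The photon relation is E = hf, giving E = 5.042e-14 J.
Converting to keV: E = 314.7 keV ≈ 315 keV.

315 keV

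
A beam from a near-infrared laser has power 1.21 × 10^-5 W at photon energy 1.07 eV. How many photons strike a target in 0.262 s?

1.85 × 10^13 photons

Total energy: E_total = P·t = 1.21 × 10^-5 × 0.262 = 3.170 × 10^-6 J.
Per-photon energy: E = 1.714 × 10^-19 J.
N = E_total / E_photon = 1.85 × 10^13.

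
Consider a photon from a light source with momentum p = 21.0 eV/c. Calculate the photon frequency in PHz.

In SI units: p = 21.0 eV/c = 1.1223e-26 kg·m/s.
Apply f = pc/h: f = 5.078e15 Hz.
Converting to PHz: f = 5.078 PHz ≈ 5.08 PHz.

5.08 PHz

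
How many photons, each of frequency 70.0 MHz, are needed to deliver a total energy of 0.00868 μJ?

1.87 × 10^17 photons

Per-photon energy: E = 4.638 × 10^-26 J (from frequency = 70.0 MHz).
N = E_total / E_photon = 8.68 × 10^-9 J / 4.638 × 10^-26 J = 1.87 × 10^17.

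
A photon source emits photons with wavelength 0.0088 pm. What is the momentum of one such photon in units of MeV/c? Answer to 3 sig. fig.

Take h = 6.62607015 × 10^-34 J·s, c = 2.99792458 × 10^8 m/s, 1 eV = 1.602176634 × 10^-19 J.
In SI units: λ = 0.0088 pm = 8.8 × 10^-15 m.
Since p = h/λ for a photon, p = 7.530 × 10^-20 kg·m/s.
Converting to MeV/c: p = 140.9 MeV/c ≈ 141 MeV/c.

141 MeV/c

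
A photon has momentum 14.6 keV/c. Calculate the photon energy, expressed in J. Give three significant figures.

2.34 × 10^-15 J

Use c = 2.99792458 × 10^8 m/s, 1 eV = 1.602176634 × 10^-19 J.
First convert: p = 14.6 keV/c = 7.8027 × 10^-24 kg·m/s.
Apply E = pc: E = 2.339 × 10^-15 J.
So E ≈ 2.34 × 10^-15 J.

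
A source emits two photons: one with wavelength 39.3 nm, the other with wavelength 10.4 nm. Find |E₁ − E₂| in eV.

Using E = hc/λ: E₁ = 5.055 × 10^-18 J, E₂ = 1.910 × 10^-17 J.
|ΔE| = |5.055 × 10^-18 − 1.910 × 10^-17| = 1.40 × 10^-17 J = 87.7 eV.

87.7 eV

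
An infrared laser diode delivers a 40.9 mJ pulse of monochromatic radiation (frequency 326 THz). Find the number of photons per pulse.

Per-photon energy: E = 2.160·10^-19 J (from frequency = 326 THz).
N = E_total / E_photon = 0.0409 J / 2.160·10^-19 J = 1.89·10^17.

1.89·10^17 photons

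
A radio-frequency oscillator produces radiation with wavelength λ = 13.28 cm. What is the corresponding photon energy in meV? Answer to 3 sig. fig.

9.34e-3 meV

Convert to SI: λ = 13.28 cm = 0.1328 m.
The photon relation is E = hc/λ, giving E = 1.496e-24 J.
Converting to meV: E = 0.009336 meV ≈ 9.34e-3 meV.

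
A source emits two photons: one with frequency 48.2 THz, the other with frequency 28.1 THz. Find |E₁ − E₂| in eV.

Using E = hf: E₁ = 3.194·10^-20 J, E₂ = 1.862·10^-20 J.
|ΔE| = |3.194·10^-20 − 1.862·10^-20| = 1.33·10^-20 J = 0.0831 eV.

0.0831 eV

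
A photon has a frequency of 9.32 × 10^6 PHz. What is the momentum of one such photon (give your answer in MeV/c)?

In SI units: f = 9.32 × 10^6 PHz = 9.32 × 10^21 Hz.
For a photon p = hf/c, so p = 2.060 × 10^-20 kg·m/s.
Converting to MeV/c: p = 38.54 MeV/c ≈ 38.5 MeV/c.

38.5 MeV/c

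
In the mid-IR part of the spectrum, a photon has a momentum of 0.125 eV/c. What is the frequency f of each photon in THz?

30.2 THz

(h = 6.62607015e-34 J·s, c = 2.99792458e8 m/s, 1 eV = 1.602176634e-19 J.)
First convert: p = 0.125 eV/c = 6.6804e-29 kg·m/s.
For a photon f = pc/h, so f = 3.022e13 Hz.
Converting to THz: f = 30.22 THz ≈ 30.2 THz.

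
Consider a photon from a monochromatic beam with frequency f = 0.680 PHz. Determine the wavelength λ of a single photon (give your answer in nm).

First convert: f = 0.680 PHz = 6.80 × 10^14 Hz.
Apply λ = c/f: λ = 4.409 × 10^-7 m.
Converting to nm: λ = 440.9 nm ≈ 441 nm.

441 nm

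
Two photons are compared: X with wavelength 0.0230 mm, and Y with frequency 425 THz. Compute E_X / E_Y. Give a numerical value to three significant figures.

0.0307

E_X = 8.637·10^-21 J (from wavelength = 0.0230 mm, via E = hc/λ).
E_Y = 2.816·10^-19 J (from frequency = 425 THz, via E = hf).
Ratio = 8.637·10^-21 / 2.816·10^-19 = 0.0307.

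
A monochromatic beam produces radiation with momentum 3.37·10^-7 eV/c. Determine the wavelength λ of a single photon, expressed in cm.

Use h = 6.62607015·10^-34 J·s, c = 2.99792458·10^8 m/s, 1 eV = 1.602176634·10^-19 J.
Convert to SI: p = 3.37·10^-7 eV/c = 1.8010·10^-34 kg·m/s.
For a photon λ = h/p, so λ = 3.679 m.
Converting to cm: λ = 367.9 cm ≈ 368 cm.

368 cm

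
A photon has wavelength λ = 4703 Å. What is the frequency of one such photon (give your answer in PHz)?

0.637 PHz

First convert: λ = 4703 Å = 4.703 × 10^-7 m.
Since f = c/λ for a photon, f = 6.374 × 10^14 Hz.
Converting to PHz: f = 0.6374 PHz ≈ 0.637 PHz.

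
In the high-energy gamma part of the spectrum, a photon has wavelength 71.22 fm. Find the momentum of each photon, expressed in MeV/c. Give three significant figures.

17.4 MeV/c

Convert to SI: λ = 71.22 fm = 7.122e-14 m.
The photon relation is p = h/λ, giving p = 9.304e-21 kg·m/s.
Converting to MeV/c: p = 17.41 MeV/c ≈ 17.4 MeV/c.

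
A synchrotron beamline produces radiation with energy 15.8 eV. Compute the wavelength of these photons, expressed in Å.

785 Å

(h = 6.62607015 × 10^-34 J·s, c = 2.99792458 × 10^8 m/s, 1 eV = 1.602176634 × 10^-19 J.)
First convert: E = 15.8 eV = 2.5314 × 10^-18 J.
Since λ = hc/E for a photon, λ = 7.847 × 10^-8 m.
Converting to Å: λ = 784.7 Å ≈ 785 Å.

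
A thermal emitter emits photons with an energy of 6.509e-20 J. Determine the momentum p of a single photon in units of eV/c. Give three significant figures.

0.406 eV/c

(c = 2.99792458e8 m/s, 1 eV = 1.602176634e-19 J.)
Since p = E/c for a photon, p = 2.171e-28 kg·m/s.
Converting to eV/c: p = 0.4063 eV/c ≈ 0.406 eV/c.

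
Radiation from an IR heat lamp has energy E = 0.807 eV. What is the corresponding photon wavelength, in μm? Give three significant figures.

1.54 μm

Convert to SI: E = 0.807 eV = 1.2930e-19 J.
Apply λ = hc/E: λ = 1.536e-6 m.
Converting to μm: λ = 1.536 μm ≈ 1.54 μm.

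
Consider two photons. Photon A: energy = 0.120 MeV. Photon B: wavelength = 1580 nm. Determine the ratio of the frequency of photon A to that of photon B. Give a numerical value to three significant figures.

1.53e5

f_A = 2.902e19 Hz (from energy = 0.120 MeV, via f = E/h).
f_B = 1.897e14 Hz (from wavelength = 1580 nm, via f = c/λ).
Ratio = 2.902e19 / 1.897e14 = 1.53e5.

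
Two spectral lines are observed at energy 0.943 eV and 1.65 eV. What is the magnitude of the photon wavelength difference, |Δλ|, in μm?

0.563 μm

Using λ = hc/E: λ₁ = 1.315·10^-6 m, λ₂ = 7.514·10^-7 m.
|Δλ| = |1.315·10^-6 − 7.514·10^-7| = 5.63·10^-7 m = 0.563 μm.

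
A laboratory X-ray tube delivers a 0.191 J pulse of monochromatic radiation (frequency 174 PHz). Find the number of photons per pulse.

1.66·10^15 photons

Per-photon energy: E = 1.153·10^-16 J (from frequency = 174 PHz).
N = E_total / E_photon = 0.191 J / 1.153·10^-16 J = 1.66·10^15.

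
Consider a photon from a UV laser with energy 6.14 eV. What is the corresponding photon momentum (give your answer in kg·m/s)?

First convert: E = 6.14 eV = 9.8374e-19 J.
Since p = E/c for a photon, p = 3.281e-27 kg·m/s.
So p ≈ 3.28e-27 kg·m/s.

3.28e-27 kg·m/s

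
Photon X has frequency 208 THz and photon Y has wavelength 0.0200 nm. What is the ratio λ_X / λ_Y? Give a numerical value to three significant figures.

λ_X = 1.441·10^-6 m (from frequency = 208 THz, via λ = c/f).
λ_Y = 2.000·10^-11 m (from wavelength = 0.0200 nm, via λ given directly).
Ratio = 1.441·10^-6 / 2.000·10^-11 = 7.21·10^4.

7.21·10^4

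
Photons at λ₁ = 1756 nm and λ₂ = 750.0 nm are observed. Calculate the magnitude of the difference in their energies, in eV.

0.947 eV

Using E = hc/λ: E₁ = 1.1312 × 10^-19 J, E₂ = 2.6486 × 10^-19 J.
|ΔE| = |1.1312 × 10^-19 − 2.6486 × 10^-19| = 1.52 × 10^-19 J = 0.947 eV.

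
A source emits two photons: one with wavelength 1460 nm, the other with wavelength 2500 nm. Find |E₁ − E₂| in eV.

Using E = hc/λ: E₁ = 1.361 × 10^-19 J, E₂ = 7.946 × 10^-20 J.
|ΔE| = |1.361 × 10^-19 − 7.946 × 10^-20| = 5.66 × 10^-20 J = 0.353 eV.

0.353 eV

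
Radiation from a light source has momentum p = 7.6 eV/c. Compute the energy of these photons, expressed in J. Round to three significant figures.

(c = 2.99792458e8 m/s, 1 eV = 1.602176634e-19 J.)
In SI units: p = 7.6 eV/c = 4.0617e-27 kg·m/s.
Apply E = pc: E = 1.218e-18 J.
So E ≈ 1.22e-18 J.

1.22e-18 J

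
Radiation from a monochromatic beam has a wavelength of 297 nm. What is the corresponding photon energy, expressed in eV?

4.17 eV

(h = 6.62607015e-34 J·s, c = 2.99792458e8 m/s, 1 eV = 1.602176634e-19 J.)
First convert: λ = 297 nm = 2.97e-7 m.
For a photon E = hc/λ, so E = 6.688e-19 J.
Converting to eV: E = 4.175 eV ≈ 4.17 eV.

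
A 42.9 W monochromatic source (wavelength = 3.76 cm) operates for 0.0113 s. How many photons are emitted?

9.18 × 10^22 photons

Total energy: E_total = P·t = 42.9 × 0.0113 = 0.4848 J.
Per-photon energy: E = 5.283 × 10^-24 J.
N = E_total / E_photon = 9.18 × 10^22.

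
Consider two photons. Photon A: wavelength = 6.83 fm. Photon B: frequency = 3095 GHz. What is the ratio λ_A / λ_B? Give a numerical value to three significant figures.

λ_A = 6.830e-15 m (from wavelength = 6.83 fm, via λ given directly).
λ_B = 9.686e-5 m (from frequency = 3095 GHz, via λ = c/f).
Ratio = 6.830e-15 / 9.686e-5 = 7.05e-11.

7.05e-11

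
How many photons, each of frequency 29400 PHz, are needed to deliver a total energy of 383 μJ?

Per-photon energy: E = 1.948 × 10^-14 J (from frequency = 29400 PHz).
N = E_total / E_photon = 3.83 × 10^-4 J / 1.948 × 10^-14 J = 1.97 × 10^10.

1.97 × 10^10 photons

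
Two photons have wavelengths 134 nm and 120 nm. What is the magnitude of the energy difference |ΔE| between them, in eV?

1.08 eV

Using E = hc/λ: E₁ = 1.482·10^-18 J, E₂ = 1.655·10^-18 J.
|ΔE| = |1.482·10^-18 − 1.655·10^-18| = 1.73·10^-19 J = 1.08 eV.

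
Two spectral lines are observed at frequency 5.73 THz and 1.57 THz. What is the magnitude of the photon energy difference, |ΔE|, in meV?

17.2 meV

Using E = hf: E₁ = 3.797e-21 J, E₂ = 1.040e-21 J.
|ΔE| = |3.797e-21 − 1.040e-21| = 2.76e-21 J = 17.2 meV.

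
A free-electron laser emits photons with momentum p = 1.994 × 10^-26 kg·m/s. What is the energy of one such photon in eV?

Use c = 2.99792458 × 10^8 m/s, 1 eV = 1.602176634 × 10^-19 J.
Since E = pc for a photon, E = 5.978 × 10^-18 J.
Converting to eV: E = 37.31 eV ≈ 37.3 eV.

37.3 eV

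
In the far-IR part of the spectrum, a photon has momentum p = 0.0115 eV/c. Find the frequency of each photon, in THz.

Take h = 6.62607015e-34 J·s, c = 2.99792458e8 m/s, 1 eV = 1.602176634e-19 J.
First convert: p = 0.0115 eV/c = 6.1459e-30 kg·m/s.
For a photon f = pc/h, so f = 2.781e12 Hz.
Converting to THz: f = 2.781 THz ≈ 2.78 THz.

2.78 THz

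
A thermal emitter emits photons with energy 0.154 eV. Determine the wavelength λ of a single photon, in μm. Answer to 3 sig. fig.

8.05 μm

Use h = 6.62607015·10^-34 J·s, c = 2.99792458·10^8 m/s, 1 eV = 1.602176634·10^-19 J.
First convert: E = 0.154 eV = 2.4674·10^-20 J.
Apply λ = hc/E: λ = 8.051·10^-6 m.
Converting to μm: λ = 8.051 μm ≈ 8.05 μm.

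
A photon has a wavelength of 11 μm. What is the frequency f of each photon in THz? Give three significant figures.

First convert: λ = 11 μm = 1.1 × 10^-5 m.
Apply f = c/λ: f = 2.725 × 10^13 Hz.
Converting to THz: f = 27.25 THz ≈ 27.3 THz.

27.3 THz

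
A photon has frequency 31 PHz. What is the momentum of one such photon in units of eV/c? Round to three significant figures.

128 eV/c

Use h = 6.62607015e-34 J·s, c = 2.99792458e8 m/s, 1 eV = 1.602176634e-19 J.
In SI units: f = 31 PHz = 3.1e16 Hz.
For a photon p = hf/c, so p = 6.852e-26 kg·m/s.
Converting to eV/c: p = 128.2 eV/c ≈ 128 eV/c.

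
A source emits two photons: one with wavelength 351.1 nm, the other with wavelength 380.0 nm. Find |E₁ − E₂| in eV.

Using E = hc/λ: E₁ = 5.6578·10^-19 J, E₂ = 5.2275·10^-19 J.
|ΔE| = |5.6578·10^-19 − 5.2275·10^-19| = 4.30·10^-20 J = 0.269 eV.

0.269 eV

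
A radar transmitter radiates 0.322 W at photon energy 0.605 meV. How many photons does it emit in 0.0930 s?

Total energy: E_total = P·t = 0.322 × 0.0930 = 0.02995 J.
Per-photon energy: E = 9.693e-23 J.
N = E_total / E_photon = 3.09e20.

3.09e20 photons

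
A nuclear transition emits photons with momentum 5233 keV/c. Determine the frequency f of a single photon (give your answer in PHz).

1.27e6 PHz

In SI units: p = 5233 keV/c = 2.7967e-21 kg·m/s.
For a photon f = pc/h, so f = 1.265e21 Hz.
Converting to PHz: f = 1.265e6 PHz ≈ 1.27e6 PHz.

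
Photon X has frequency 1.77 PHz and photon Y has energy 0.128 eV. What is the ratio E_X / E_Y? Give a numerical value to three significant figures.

57.2

E_X = 1.173e-18 J (from frequency = 1.77 PHz, via E = hf).
E_Y = 2.051e-20 J (from energy = 0.128 eV, via E given directly).
Ratio = 1.173e-18 / 2.051e-20 = 57.2.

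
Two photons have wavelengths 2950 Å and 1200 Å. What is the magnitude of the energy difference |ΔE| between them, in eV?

Using E = hc/λ: E₁ = 6.734 × 10^-19 J, E₂ = 1.655 × 10^-18 J.
|ΔE| = |6.734 × 10^-19 − 1.655 × 10^-18| = 9.82 × 10^-19 J = 6.13 eV.

6.13 eV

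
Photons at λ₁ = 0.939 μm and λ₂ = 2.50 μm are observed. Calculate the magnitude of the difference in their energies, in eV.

0.824 eV

Using E = hc/λ: E₁ = 2.115 × 10^-19 J, E₂ = 7.946 × 10^-20 J.
|ΔE| = |2.115 × 10^-19 − 7.946 × 10^-20| = 1.32 × 10^-19 J = 0.824 eV.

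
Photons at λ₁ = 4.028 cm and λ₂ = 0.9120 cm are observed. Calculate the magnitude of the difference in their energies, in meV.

0.105 meV

Using E = hc/λ: E₁ = 4.9316 × 10^-24 J, E₂ = 2.1781 × 10^-23 J.
|ΔE| = |4.9316 × 10^-24 − 2.1781 × 10^-23| = 1.68 × 10^-23 J = 0.105 meV.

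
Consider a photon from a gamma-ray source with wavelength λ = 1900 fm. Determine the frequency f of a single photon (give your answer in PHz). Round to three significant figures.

(c = 2.99792458 × 10^8 m/s.)
First convert: λ = 1900 fm = 1.90 × 10^-12 m.
Since f = c/λ for a photon, f = 1.578 × 10^20 Hz.
Converting to PHz: f = 157800 PHz ≈ 1.58 × 10^5 PHz.

1.58 × 10^5 PHz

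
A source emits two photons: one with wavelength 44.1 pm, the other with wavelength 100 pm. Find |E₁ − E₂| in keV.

Using E = hc/λ: E₁ = 4.504e-15 J, E₂ = 1.986e-15 J.
|ΔE| = |4.504e-15 − 1.986e-15| = 2.52e-15 J = 15.7 keV.

15.7 keV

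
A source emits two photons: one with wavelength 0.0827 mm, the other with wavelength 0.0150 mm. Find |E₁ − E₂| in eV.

Using E = hc/λ: E₁ = 2.402 × 10^-21 J, E₂ = 1.324 × 10^-20 J.
|ΔE| = |2.402 × 10^-21 − 1.324 × 10^-20| = 1.08 × 10^-20 J = 0.0677 eV.

0.0677 eV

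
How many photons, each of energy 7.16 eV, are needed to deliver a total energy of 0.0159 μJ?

Per-photon energy: E = 1.147e-18 J (from energy = 7.16 eV).
N = E_total / E_photon = 1.59e-8 J / 1.147e-18 J = 1.39e10.

1.39e10 photons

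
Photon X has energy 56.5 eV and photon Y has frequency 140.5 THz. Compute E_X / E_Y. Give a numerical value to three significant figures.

97.2

E_X = 9.052e-18 J (from energy = 56.5 eV, via E given directly).
E_Y = 9.310e-20 J (from frequency = 140.5 THz, via E = hf).
Ratio = 9.052e-18 / 9.310e-20 = 97.2.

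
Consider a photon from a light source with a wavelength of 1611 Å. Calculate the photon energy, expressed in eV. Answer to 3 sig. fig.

7.70 eV

First convert: λ = 1611 Å = 1.611 × 10^-7 m.
The photon relation is E = hc/λ, giving E = 1.233 × 10^-18 J.
Converting to eV: E = 7.696 eV ≈ 7.70 eV.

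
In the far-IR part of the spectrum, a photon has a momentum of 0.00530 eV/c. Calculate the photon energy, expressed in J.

8.49e-22 J

In SI units: p = 0.00530 eV/c = 2.8325e-30 kg·m/s.
For a photon E = pc, so E = 8.492e-22 J.
So E ≈ 8.49e-22 J.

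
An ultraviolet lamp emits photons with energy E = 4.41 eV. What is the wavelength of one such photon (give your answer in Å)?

Take h = 6.62607015·10^-34 J·s, c = 2.99792458·10^8 m/s, 1 eV = 1.602176634·10^-19 J.
In SI units: E = 4.41 eV = 7.0656·10^-19 J.
Apply λ = hc/E: λ = 2.811·10^-7 m.
Converting to Å: λ = 2811 Å ≈ 2810 Å.

2810 Å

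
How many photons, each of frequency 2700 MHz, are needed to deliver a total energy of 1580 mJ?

Per-photon energy: E = 1.789e-24 J (from frequency = 2700 MHz).
N = E_total / E_photon = 1.58 J / 1.789e-24 J = 8.83e23.

8.83e23 photons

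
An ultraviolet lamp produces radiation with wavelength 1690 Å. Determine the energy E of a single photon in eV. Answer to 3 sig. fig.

7.34 eV

First convert: λ = 1690 Å = 1.69e-7 m.
Since E = hc/λ for a photon, E = 1.175e-18 J.
Converting to eV: E = 7.336 eV ≈ 7.34 eV.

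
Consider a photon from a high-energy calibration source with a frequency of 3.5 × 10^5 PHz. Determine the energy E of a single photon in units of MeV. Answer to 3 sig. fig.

(h = 6.62607015 × 10^-34 J·s, 1 eV = 1.602176634 × 10^-19 J.)
First convert: f = 3.5 × 10^5 PHz = 3.5 × 10^20 Hz.
Since E = hf for a photon, E = 2.319 × 10^-13 J.
Converting to MeV: E = 1.447 MeV ≈ 1.45 MeV.

1.45 MeV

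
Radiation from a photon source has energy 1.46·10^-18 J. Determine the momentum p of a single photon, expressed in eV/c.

9.11 eV/c

For a photon p = E/c, so p = 4.870·10^-27 kg·m/s.
Converting to eV/c: p = 9.113 eV/c ≈ 9.11 eV/c.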